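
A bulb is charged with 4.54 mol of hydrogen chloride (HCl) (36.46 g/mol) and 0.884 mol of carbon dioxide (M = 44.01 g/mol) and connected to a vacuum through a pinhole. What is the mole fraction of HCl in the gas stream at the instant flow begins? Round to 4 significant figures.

Rate_i ∝ x_i/√M_i (Graham's law weighted by mole fraction), so the effusate composition follows n_i/√M_i.
x_HCl(eff) = (n_HCl/√M_HCl) / (n_HCl/√M_HCl + n_CO₂/√M_CO₂)
= (4.54/√36.46) / (4.54/√36.46 + 0.884/√44.01) = 0.7519/(0.7519 + 0.1333) = 0.8495.

0.8495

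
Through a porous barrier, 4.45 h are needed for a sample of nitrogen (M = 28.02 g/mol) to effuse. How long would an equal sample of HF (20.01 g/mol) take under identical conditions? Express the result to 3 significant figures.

Graham's law gives t_HF/t_N₂ = √(M_HF/M_N₂) = √(20.01/28.02) = √0.7141 = 0.8451.
So the time for HF is 4.45 × 0.8451 = 3.76 h.

3.76 h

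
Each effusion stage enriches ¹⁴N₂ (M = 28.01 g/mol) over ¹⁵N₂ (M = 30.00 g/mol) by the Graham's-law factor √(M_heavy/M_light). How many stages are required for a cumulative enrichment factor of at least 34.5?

Single-stage factor α = √(30.00/28.01), so ln α = ½ ln(1.07105) = 0.03432.
Need α^N ≥ 34.5 ⇒ N ≥ ln(34.5) / ln α = 3.541 / 0.03432 = 103.18.
Rounding up, N = 104 stages.

104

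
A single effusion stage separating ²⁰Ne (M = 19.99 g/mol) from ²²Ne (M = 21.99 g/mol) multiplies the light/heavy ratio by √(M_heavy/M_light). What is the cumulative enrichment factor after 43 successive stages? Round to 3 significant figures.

7.77

Overall factor = α^43 with α = √(21.99/19.99), i.e. (21.99/19.99)^(43/2).
= 1.10005^(43/2) = 7.77.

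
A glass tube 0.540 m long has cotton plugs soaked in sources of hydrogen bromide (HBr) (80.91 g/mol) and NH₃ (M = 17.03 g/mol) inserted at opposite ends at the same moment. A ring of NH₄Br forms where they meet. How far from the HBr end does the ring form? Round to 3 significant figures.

In equal time, each gas travels a distance ∝ its rate ∝ 1/√M, so d_HBr/d_NH₃ = √(M_NH₃/M_HBr) = √(17.03/80.91) = 0.4588.
With d_HBr + d_NH₃ = 0.540 m, d_NH₃ = 0.540/(1 + 0.4588) = 0.3702 m.
d_HBr = 0.540 − 0.3702 = 0.170 m.

0.170 m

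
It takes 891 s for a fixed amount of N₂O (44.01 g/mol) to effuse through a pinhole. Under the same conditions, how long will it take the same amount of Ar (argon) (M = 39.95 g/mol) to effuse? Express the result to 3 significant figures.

Since effusion rate ∝ 1/√M, t_Ar/t_N₂O = √(M_Ar/M_N₂O) = √(39.95/44.01) = √0.9077 = 0.9528.
So the time for Ar is 891 × 0.9528 = 849 s.

849 s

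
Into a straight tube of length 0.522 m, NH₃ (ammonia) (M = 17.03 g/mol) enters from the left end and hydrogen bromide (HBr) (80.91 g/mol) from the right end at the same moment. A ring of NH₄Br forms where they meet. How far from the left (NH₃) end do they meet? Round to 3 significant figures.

0.358 m

Distances travelled in equal time are proportional to diffusion rates, so d_NH₃/d_HBr = √(M_HBr/M_NH₃) = √(80.91/17.03) = 2.180.
With d_NH₃ + d_HBr = 0.522 m, d_HBr = 0.522/(1 + 2.180) = 0.1642 m.
d_NH₃ = 0.522 − 0.1642 = 0.358 m.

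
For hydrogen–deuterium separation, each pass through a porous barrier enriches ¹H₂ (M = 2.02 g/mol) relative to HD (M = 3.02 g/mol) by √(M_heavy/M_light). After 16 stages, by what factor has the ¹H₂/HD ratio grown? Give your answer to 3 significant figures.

25.0

The single-stage factor is √(M_heavy/M_light), so 16 stages give [√(3.02/2.02)]^16 = (3.02/2.02)^(16/2).
= 1.49505^8 = 25.0.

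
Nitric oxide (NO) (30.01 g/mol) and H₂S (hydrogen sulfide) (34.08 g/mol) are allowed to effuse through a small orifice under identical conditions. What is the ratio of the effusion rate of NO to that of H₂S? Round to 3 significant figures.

1.07

By Graham's law, rate_NO/rate_H₂S = √(M_H₂S/M_NO) = √(34.08/30.01) = √1.136 = 1.07.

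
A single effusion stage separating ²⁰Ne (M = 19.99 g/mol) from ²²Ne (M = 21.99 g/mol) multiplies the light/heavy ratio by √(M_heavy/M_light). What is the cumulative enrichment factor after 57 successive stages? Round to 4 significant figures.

After 57 stages the ratio has grown by (√(21.99/19.99))^57 = (21.99/19.99)^(57/2).
= 1.10005^(57/2) = 15.14.

15.14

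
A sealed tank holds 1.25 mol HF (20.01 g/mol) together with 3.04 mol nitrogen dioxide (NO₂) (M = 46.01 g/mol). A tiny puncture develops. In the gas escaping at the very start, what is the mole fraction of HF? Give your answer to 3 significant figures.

0.384

Effusion rate of each component ∝ n_i/√M_i (partial pressure × 1/√M).
Mole fraction of HF in the effusate = (n_HF/√M_HF) / (n_HF/√M_HF + n_NO₂/√M_NO₂)
= (1.25/√20.01) / (1.25/√20.01 + 3.04/√46.01) = 0.2794/(0.2794 + 0.4482) = 0.384.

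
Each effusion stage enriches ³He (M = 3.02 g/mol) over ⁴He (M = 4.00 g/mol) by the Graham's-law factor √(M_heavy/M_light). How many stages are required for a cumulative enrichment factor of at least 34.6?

26

With α = √(4.00/3.02) per stage, ln α = ½ ln(1.32450) = 0.1405.
Need α^N ≥ 34.6 ⇒ N ≥ ln(34.6) / ln α = 3.544 / 0.1405 = 25.22.
Rounding up, N = 26 stages.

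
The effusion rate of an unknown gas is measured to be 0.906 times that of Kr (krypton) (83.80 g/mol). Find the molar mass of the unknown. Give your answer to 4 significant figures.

102.1 g/mol

Using Graham's law: rate_X/rate_Kr = √(M_Kr/M_X).
0.906 = √(83.80/M_X)
M_X = 83.80 / 0.906² = 83.80 / 0.8208 = 102.1 g/mol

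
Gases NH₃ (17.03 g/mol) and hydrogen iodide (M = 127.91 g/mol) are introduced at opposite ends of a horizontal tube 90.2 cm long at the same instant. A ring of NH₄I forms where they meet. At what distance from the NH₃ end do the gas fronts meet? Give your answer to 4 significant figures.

The fronts meet when d_NH₃ + d_HI = L with d_NH₃/d_HI = √(M_HI/M_NH₃) (Graham's law). Here √(M_HI/M_NH₃) = √(127.91/17.03) = 2.741.
With d_NH₃ + d_HI = 90.2 cm, d_HI = 90.2/(1 + 2.741) = 24.11 cm.
d_NH₃ = 90.2 − 24.11 = 66.09 cm.

66.09 cm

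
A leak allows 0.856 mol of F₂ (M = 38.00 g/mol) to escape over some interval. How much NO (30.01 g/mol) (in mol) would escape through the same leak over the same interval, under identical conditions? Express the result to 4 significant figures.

Since effusion rate ∝ 1/√M, rate_NO/rate_F₂ = √(M_F₂/M_NO) = √(38.00/30.01) = √1.266 = 1.125.
So the amount for NO is 0.856 × 1.125 = 0.9632 mol.

0.9632 mol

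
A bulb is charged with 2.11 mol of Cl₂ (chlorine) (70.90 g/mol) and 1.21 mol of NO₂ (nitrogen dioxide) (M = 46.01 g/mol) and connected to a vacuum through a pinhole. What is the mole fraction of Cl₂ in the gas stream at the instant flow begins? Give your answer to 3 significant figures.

Each component's effusion rate ∝ (its partial pressure)·(1/√M) ∝ n_i/√M_i.
So x_Cl₂ in the escaping gas = (n_Cl₂/√M_Cl₂) / Σ(n_i/√M_i)
= (2.11/√70.90) / (2.11/√70.90 + 1.21/√46.01) = 0.2506/(0.2506 + 0.1784) = 0.584.

0.584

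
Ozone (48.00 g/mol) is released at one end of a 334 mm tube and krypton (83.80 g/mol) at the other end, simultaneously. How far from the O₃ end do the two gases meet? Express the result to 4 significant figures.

190.1 mm

Graham's law gives d_O₃/d_Kr = rate_O₃/rate_Kr = √(M_Kr/M_O₃) = √(83.80/48.00) = 1.321.
With d_O₃ + d_Kr = 334 mm, d_Kr = 334/(1 + 1.321) = 143.9 mm.
d_O₃ = 334 − 143.9 = 190.1 mm.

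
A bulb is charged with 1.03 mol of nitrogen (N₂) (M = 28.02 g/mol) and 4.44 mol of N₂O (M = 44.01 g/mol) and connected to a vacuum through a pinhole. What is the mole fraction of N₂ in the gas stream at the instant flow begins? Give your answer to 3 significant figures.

0.225

Effusion rate of each component ∝ n_i/√M_i (partial pressure × 1/√M).
So x_N₂ in the escaping gas = (n_N₂/√M_N₂) / Σ(n_i/√M_i)
= (1.03/√28.02) / (1.03/√28.02 + 4.44/√44.01) = 0.1946/(0.1946 + 0.6693) = 0.225.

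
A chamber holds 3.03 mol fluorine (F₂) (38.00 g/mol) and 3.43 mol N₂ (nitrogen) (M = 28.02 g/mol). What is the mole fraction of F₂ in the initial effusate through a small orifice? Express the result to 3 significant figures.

0.431

Each component's effusion rate ∝ (its partial pressure)·(1/√M) ∝ n_i/√M_i.
x_F₂(eff) = (n_F₂/√M_F₂) / (n_F₂/√M_F₂ + n_N₂/√M_N₂)
= (3.03/√38.00) / (3.03/√38.00 + 3.43/√28.02) = 0.4915/(0.4915 + 0.6480) = 0.431.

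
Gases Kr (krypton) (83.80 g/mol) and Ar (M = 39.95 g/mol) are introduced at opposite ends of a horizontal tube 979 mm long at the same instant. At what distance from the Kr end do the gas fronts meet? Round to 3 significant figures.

The fronts meet when d_Kr + d_Ar = L with d_Kr/d_Ar = √(M_Ar/M_Kr) (Graham's law). Here √(M_Ar/M_Kr) = √(39.95/83.80) = 0.6905.
With d_Kr + d_Ar = 979 mm, d_Ar = 979/(1 + 0.6905) = 579.1 mm.
d_Kr = 979 − 579.1 = 400 mm.

400 mm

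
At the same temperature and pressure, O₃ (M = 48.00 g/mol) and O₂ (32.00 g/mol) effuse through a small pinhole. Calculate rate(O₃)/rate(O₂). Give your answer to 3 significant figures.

0.816

Using Graham's law: rate_O₃/rate_O₂ = √(M_O₂/M_O₃) = √(32.00/48.00) = √0.6667 = 0.816.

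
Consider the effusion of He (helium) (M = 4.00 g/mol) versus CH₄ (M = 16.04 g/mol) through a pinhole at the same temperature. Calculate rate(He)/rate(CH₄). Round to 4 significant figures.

Using Graham's law: rate_He/rate_CH₄ = √(M_CH₄/M_He) = √(16.04/4.00) = √4.010 = 2.002.

2.002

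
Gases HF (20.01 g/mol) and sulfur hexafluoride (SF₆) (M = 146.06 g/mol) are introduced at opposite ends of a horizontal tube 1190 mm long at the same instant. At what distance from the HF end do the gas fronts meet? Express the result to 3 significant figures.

In equal time, each gas travels a distance ∝ its rate ∝ 1/√M, so d_HF/d_SF₆ = √(M_SF₆/M_HF) = √(146.06/20.01) = 2.702.
With d_HF + d_SF₆ = 1190 mm, d_SF₆ = 1190/(1 + 2.702) = 321.5 mm.
d_HF = 1190 − 321.5 = 869 mm.

869 mm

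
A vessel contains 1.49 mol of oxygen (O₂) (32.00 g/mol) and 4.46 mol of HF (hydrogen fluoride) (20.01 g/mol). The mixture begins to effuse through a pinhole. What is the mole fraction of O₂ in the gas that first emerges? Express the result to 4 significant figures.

0.2090

Rate_i ∝ x_i/√M_i (Graham's law weighted by mole fraction), so the effusate composition follows n_i/√M_i.
Mole fraction of O₂ in the effusate = (n_O₂/√M_O₂) / (n_O₂/√M_O₂ + n_HF/√M_HF)
= (1.49/√32.00) / (1.49/√32.00 + 4.46/√20.01) = 0.2634/(0.2634 + 0.9970) = 0.2090.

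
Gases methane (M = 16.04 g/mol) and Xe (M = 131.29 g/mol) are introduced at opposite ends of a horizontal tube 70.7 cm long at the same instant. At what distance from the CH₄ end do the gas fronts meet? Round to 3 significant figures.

Graham's law gives d_CH₄/d_Xe = rate_CH₄/rate_Xe = √(M_Xe/M_CH₄) = √(131.29/16.04) = 2.861.
With d_CH₄ + d_Xe = 70.7 cm, d_Xe = 70.7/(1 + 2.861) = 18.31 cm.
d_CH₄ = 70.7 − 18.31 = 52.4 cm.

52.4 cm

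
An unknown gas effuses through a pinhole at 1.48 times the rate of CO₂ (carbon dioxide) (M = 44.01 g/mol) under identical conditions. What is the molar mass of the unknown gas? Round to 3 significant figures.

Using Graham's law: rate_X/rate_CO₂ = √(M_CO₂/M_X).
1.48 = √(44.01/M_X)
M_X = 44.01 / 1.48² = 44.01 / 2.190 = 20.1 g/mol

20.1 g/mol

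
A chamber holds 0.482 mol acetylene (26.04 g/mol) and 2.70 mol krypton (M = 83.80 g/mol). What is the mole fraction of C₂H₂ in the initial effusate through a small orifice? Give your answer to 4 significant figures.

0.2426

Each component's effusion rate ∝ (its partial pressure)·(1/√M) ∝ n_i/√M_i.
x_C₂H₂(eff) = (n_C₂H₂/√M_C₂H₂) / (n_C₂H₂/√M_C₂H₂ + n_Kr/√M_Kr)
= (0.482/√26.04) / (0.482/√26.04 + 2.70/√83.80) = 0.09446/(0.09446 + 0.2949) = 0.2426.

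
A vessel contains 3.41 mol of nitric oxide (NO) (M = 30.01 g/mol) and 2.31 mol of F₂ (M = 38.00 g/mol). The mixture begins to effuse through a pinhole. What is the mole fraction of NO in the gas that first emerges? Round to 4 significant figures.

Each component's effusion rate ∝ (its partial pressure)·(1/√M) ∝ n_i/√M_i.
Mole fraction of NO in the effusate = (n_NO/√M_NO) / (n_NO/√M_NO + n_F₂/√M_F₂)
= (3.41/√30.01) / (3.41/√30.01 + 2.31/√38.00) = 0.6225/(0.6225 + 0.3747) = 0.6242.

0.6242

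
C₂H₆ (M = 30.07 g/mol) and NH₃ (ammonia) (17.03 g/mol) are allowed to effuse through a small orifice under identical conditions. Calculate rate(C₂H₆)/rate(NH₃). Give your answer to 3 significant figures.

0.753

Graham's law gives rate_C₂H₆/rate_NH₃ = √(M_NH₃/M_C₂H₆) = √(17.03/30.07) = √0.5663 = 0.753.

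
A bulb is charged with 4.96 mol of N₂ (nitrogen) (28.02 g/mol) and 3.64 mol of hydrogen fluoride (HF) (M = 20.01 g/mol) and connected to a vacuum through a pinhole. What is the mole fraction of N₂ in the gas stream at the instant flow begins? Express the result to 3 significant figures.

0.535

Rate_i ∝ x_i/√M_i (Graham's law weighted by mole fraction), so the effusate composition follows n_i/√M_i.
Mole fraction of N₂ in the effusate = (n_N₂/√M_N₂) / (n_N₂/√M_N₂ + n_HF/√M_HF)
= (4.96/√28.02) / (4.96/√28.02 + 3.64/√20.01) = 0.9370/(0.9370 + 0.8137) = 0.535.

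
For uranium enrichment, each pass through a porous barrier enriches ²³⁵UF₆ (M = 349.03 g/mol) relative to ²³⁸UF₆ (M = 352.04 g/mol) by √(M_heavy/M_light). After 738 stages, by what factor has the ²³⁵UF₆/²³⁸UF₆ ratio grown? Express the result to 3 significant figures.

23.8

Each stage multiplies the ratio by α = √(352.04/349.03), so after 738 stages the overall factor is α^738 = (352.04/349.03)^(738/2).
= 1.00862^369 = 23.8.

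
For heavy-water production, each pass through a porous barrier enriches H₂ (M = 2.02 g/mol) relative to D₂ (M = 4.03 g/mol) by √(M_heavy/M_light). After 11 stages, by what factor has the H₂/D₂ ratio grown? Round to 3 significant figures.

44.6

Each stage multiplies the ratio by α = √(4.03/2.02), so after 11 stages the overall factor is α^11 = (4.03/2.02)^(11/2).
= 1.99505^(11/2) = 44.6.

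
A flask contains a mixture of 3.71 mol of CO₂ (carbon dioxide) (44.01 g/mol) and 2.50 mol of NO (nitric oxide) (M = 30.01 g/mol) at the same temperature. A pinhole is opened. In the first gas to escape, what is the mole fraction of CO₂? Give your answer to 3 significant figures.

0.551

Effusion rate of each component ∝ n_i/√M_i (partial pressure × 1/√M).
x_CO₂(eff) = (n_CO₂/√M_CO₂) / (n_CO₂/√M_CO₂ + n_NO/√M_NO)
= (3.71/√44.01) / (3.71/√44.01 + 2.50/√30.01) = 0.5592/(0.5592 + 0.4564) = 0.551.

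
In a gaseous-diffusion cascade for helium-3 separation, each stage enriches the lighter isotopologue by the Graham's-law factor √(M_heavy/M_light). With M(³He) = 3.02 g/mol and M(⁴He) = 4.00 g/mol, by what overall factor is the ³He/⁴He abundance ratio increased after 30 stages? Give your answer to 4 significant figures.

The single-stage factor is √(M_heavy/M_light), so 30 stages give [√(4.00/3.02)]^30 = (4.00/3.02)^(30/2).
= 1.32450^15 = 67.73.

67.73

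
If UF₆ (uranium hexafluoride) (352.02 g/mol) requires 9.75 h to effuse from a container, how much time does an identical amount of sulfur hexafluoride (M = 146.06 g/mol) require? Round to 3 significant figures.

Using Graham's law: t_SF₆/t_UF₆ = √(M_SF₆/M_UF₆) = √(146.06/352.02) = √0.4149 = 0.6441.
So the time for SF₆ is 9.75 × 0.6441 = 6.28 h.

6.28 h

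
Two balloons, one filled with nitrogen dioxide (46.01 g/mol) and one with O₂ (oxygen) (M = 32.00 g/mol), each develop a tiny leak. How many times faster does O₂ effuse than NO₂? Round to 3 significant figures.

1.20

Using Graham's law: rate_O₂/rate_NO₂ = √(M_NO₂/M_O₂) = √(46.01/32.00) = √1.438 = 1.20.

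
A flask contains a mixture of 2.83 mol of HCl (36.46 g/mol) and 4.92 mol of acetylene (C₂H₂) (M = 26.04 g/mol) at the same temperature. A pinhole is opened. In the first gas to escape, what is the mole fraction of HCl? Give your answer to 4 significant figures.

The effusion rate of species i is ∝ p_i/√M_i ∝ n_i/√M_i.
Mole fraction of HCl in the effusate = (n_HCl/√M_HCl) / (n_HCl/√M_HCl + n_C₂H₂/√M_C₂H₂)
= (2.83/√36.46) / (2.83/√36.46 + 4.92/√26.04) = 0.4687/(0.4687 + 0.9642) = 0.3271.

0.3271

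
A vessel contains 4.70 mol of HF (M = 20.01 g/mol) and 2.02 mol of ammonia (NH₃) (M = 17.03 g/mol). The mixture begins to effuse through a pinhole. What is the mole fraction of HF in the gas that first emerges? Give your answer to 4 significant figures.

Effusion rate of each component ∝ n_i/√M_i (partial pressure × 1/√M).
So x_HF in the escaping gas = (n_HF/√M_HF) / Σ(n_i/√M_i)
= (4.70/√20.01) / (4.70/√20.01 + 2.02/√17.03) = 1.051/(1.051 + 0.4895) = 0.6822.

0.6822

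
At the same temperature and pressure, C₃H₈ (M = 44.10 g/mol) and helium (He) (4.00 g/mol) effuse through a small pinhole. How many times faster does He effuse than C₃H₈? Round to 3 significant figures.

Graham's law gives rate_He/rate_C₃H₈ = √(M_C₃H₈/M_He) = √(44.10/4.00) = √11.03 = 3.32.

3.32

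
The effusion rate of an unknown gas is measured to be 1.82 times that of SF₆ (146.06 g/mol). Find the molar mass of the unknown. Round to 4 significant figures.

44.09 g/mol

Since effusion rate ∝ 1/√M, rate_X/rate_SF₆ = √(M_SF₆/M_X).
1.82 = √(146.06/M_X)
M_X = 146.06 / 1.82² = 146.06 / 3.312 = 44.09 g/mol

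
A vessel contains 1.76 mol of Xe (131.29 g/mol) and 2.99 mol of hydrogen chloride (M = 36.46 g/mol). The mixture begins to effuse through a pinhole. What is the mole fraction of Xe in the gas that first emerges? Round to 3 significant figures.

0.237

Effusion rate of each component ∝ n_i/√M_i (partial pressure × 1/√M).
x_Xe(eff) = (n_Xe/√M_Xe) / (n_Xe/√M_Xe + n_HCl/√M_HCl)
= (1.76/√131.29) / (1.76/√131.29 + 2.99/√36.46) = 0.1536/(0.1536 + 0.4952) = 0.237.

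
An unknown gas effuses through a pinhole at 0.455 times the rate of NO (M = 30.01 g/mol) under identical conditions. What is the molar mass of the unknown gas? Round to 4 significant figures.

Since effusion rate ∝ 1/√M, rate_X/rate_NO = √(M_NO/M_X).
0.455 = √(30.01/M_X)
M_X = 30.01 / 0.455² = 30.01 / 0.2070 = 145.0 g/mol

145.0 g/mol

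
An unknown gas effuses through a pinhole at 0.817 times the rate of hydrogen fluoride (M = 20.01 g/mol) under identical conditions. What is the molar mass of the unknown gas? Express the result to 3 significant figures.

30.0 g/mol

Graham's law gives rate_X/rate_HF = √(M_HF/M_X).
0.817 = √(20.01/M_X)
M_X = 20.01 / 0.817² = 20.01 / 0.6675 = 30.0 g/mol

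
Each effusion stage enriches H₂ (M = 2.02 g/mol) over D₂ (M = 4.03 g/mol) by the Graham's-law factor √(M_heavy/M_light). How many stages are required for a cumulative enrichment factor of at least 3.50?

4

Single-stage factor α = √(4.03/2.02), so ln α = ½ ln(1.99505) = 0.3453.
Need α^N ≥ 3.50 ⇒ N ≥ ln(3.50) / ln α = 1.253 / 0.3453 = 3.63.
So at least 4 stages are needed.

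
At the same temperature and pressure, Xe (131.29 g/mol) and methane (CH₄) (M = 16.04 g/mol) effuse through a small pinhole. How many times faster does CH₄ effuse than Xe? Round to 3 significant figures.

From Graham's law, rate_CH₄/rate_Xe = √(M_Xe/M_CH₄) = √(131.29/16.04) = √8.185 = 2.86.

2.86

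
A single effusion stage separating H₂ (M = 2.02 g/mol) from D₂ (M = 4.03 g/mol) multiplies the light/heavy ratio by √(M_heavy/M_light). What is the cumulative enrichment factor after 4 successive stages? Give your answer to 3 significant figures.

3.98

Each stage multiplies the ratio by α = √(4.03/2.02), so after 4 stages the overall factor is α^4 = (4.03/2.02)^(4/2).
= 1.99505^2 = 3.98.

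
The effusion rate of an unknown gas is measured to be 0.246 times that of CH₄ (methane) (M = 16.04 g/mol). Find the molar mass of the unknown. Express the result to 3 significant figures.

Graham's law gives rate_X/rate_CH₄ = √(M_CH₄/M_X).
0.246 = √(16.04/M_X)
M_X = 16.04 / 0.246² = 16.04 / 0.06052 = 265 g/mol

265 g/mol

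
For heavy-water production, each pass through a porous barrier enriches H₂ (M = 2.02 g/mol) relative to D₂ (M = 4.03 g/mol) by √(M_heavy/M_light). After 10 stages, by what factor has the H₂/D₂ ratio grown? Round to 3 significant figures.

31.6

The single-stage factor is √(M_heavy/M_light), so 10 stages give [√(4.03/2.02)]^10 = (4.03/2.02)^(10/2).
= 1.99505^5 = 31.6.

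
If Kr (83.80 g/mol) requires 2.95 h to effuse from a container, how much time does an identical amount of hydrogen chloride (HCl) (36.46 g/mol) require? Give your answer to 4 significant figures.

1.946 h

Since effusion rate ∝ 1/√M, t_HCl/t_Kr = √(M_HCl/M_Kr) = √(36.46/83.80) = √0.4351 = 0.6596.
So the time for HCl is 2.95 × 0.6596 = 1.946 h.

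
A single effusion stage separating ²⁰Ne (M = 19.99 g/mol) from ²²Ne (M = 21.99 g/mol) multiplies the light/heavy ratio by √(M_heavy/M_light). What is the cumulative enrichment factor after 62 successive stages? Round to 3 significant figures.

Overall factor = α^62 with α = √(21.99/19.99), i.e. (21.99/19.99)^(62/2).
= 1.10005^31 = 19.2.

19.2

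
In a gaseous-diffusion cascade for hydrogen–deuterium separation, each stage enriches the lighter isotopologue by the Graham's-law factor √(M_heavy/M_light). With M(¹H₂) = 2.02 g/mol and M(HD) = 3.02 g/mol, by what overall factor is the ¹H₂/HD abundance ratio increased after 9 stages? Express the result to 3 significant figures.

6.11

The single-stage factor is √(M_heavy/M_light), so 9 stages give [√(3.02/2.02)]^9 = (3.02/2.02)^(9/2).
= 1.49505^(9/2) = 6.11.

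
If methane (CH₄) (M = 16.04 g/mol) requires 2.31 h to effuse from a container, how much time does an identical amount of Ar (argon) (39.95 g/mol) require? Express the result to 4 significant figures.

3.646 h

Since effusion rate ∝ 1/√M, t_Ar/t_CH₄ = √(M_Ar/M_CH₄) = √(39.95/16.04) = √2.491 = 1.578.
So the time for Ar is 2.31 × 1.578 = 3.646 h.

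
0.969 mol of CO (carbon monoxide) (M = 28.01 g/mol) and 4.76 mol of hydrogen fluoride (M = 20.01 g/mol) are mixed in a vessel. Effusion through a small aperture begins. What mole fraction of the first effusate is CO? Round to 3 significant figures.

Each component's effusion rate ∝ (its partial pressure)·(1/√M) ∝ n_i/√M_i.
x_CO(eff) = (n_CO/√M_CO) / (n_CO/√M_CO + n_HF/√M_HF)
= (0.969/√28.01) / (0.969/√28.01 + 4.76/√20.01) = 0.1831/(0.1831 + 1.064) = 0.147.

0.147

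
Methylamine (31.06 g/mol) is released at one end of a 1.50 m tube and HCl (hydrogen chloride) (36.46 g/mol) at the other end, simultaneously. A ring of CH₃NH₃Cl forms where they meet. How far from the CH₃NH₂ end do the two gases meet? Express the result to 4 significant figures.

The fronts meet when d_CH₃NH₂ + d_HCl = L with d_CH₃NH₂/d_HCl = √(M_HCl/M_CH₃NH₂) (Graham's law). Here √(M_HCl/M_CH₃NH₂) = √(36.46/31.06) = 1.083.
With d_CH₃NH₂ + d_HCl = 1.50 m, d_HCl = 1.50/(1 + 1.083) = 0.7200 m.
d_CH₃NH₂ = 1.50 − 0.7200 = 0.7800 m.

0.7800 m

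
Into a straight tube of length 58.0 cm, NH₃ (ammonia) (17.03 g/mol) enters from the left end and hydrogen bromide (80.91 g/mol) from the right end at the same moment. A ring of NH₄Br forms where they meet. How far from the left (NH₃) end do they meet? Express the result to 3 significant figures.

Distances travelled in equal time are proportional to diffusion rates, so d_NH₃/d_HBr = √(M_HBr/M_NH₃) = √(80.91/17.03) = 2.180.
With d_NH₃ + d_HBr = 58.0 cm, d_HBr = 58.0/(1 + 2.180) = 18.24 cm.
d_NH₃ = 58.0 − 18.24 = 39.8 cm.

39.8 cm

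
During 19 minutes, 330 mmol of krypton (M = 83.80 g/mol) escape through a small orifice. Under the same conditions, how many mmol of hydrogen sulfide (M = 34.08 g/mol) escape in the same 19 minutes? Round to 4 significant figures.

517.5 mmol

Using Graham's law: rate_H₂S/rate_Kr = √(M_Kr/M_H₂S) = √(83.80/34.08) = √2.459 = 1.568.
So the amount for H₂S is 330 × 1.568 = 517.5 mmol.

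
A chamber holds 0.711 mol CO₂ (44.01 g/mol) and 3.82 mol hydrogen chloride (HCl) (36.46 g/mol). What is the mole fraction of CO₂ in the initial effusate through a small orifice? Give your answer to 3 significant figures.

0.145

Effusion rate of each component ∝ n_i/√M_i (partial pressure × 1/√M).
x_CO₂(eff) = (n_CO₂/√M_CO₂) / (n_CO₂/√M_CO₂ + n_HCl/√M_HCl)
= (0.711/√44.01) / (0.711/√44.01 + 3.82/√36.46) = 0.1072/(0.1072 + 0.6326) = 0.145.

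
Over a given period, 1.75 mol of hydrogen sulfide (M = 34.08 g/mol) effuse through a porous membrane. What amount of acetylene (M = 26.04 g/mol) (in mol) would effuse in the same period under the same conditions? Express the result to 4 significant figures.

Using Graham's law: rate_C₂H₂/rate_H₂S = √(M_H₂S/M_C₂H₂) = √(34.08/26.04) = √1.309 = 1.144.
So the amount for C₂H₂ is 1.75 × 1.144 = 2.002 mol.

2.002 mol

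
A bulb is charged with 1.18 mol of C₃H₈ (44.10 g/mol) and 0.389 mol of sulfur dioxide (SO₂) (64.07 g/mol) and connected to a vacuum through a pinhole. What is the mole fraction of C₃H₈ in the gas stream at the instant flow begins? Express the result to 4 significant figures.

0.7852

The effusion rate of species i is ∝ p_i/√M_i ∝ n_i/√M_i.
So x_C₃H₈ in the escaping gas = (n_C₃H₈/√M_C₃H₈) / Σ(n_i/√M_i)
= (1.18/√44.10) / (1.18/√44.10 + 0.389/√64.07) = 0.1777/(0.1777 + 0.04860) = 0.7852.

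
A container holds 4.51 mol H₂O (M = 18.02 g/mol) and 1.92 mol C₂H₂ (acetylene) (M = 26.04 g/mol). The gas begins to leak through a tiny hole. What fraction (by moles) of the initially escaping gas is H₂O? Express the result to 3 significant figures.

0.738

Effusion rate of each component ∝ n_i/√M_i (partial pressure × 1/√M).
Mole fraction of H₂O in the effusate = (n_H₂O/√M_H₂O) / (n_H₂O/√M_H₂O + n_C₂H₂/√M_C₂H₂)
= (4.51/√18.02) / (4.51/√18.02 + 1.92/√26.04) = 1.062/(1.062 + 0.3763) = 0.738.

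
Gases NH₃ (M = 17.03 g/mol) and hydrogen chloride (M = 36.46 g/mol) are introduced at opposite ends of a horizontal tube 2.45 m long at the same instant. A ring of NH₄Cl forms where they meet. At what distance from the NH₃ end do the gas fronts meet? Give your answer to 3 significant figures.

1.46 m

In equal time, each gas travels a distance ∝ its rate ∝ 1/√M, so d_NH₃/d_HCl = √(M_HCl/M_NH₃) = √(36.46/17.03) = 1.463.
With d_NH₃ + d_HCl = 2.45 m, d_HCl = 2.45/(1 + 1.463) = 0.9946 m.
d_NH₃ = 2.45 − 0.9946 = 1.46 m.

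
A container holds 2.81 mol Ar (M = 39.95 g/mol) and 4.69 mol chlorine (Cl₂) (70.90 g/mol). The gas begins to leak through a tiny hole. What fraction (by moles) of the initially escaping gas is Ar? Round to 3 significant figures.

The effusion rate of species i is ∝ p_i/√M_i ∝ n_i/√M_i.
So x_Ar in the escaping gas = (n_Ar/√M_Ar) / Σ(n_i/√M_i)
= (2.81/√39.95) / (2.81/√39.95 + 4.69/√70.90) = 0.4446/(0.4446 + 0.5570) = 0.444.

0.444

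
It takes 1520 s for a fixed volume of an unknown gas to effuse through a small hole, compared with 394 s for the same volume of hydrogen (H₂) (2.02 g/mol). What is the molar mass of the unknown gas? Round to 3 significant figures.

30.1 g/mol

Since effusion rate ∝ 1/√M, t_X/t_H₂ = √(M_X/M_H₂).
1520/394 = 3.858 = √(M_X/2.02)
M_X = 2.02 × 3.858² = 2.02 × 14.88 = 30.1 g/mol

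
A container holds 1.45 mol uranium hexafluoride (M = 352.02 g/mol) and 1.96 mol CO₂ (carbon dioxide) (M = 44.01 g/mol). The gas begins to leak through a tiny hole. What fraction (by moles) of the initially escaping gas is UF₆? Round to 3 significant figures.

Rate_i ∝ x_i/√M_i (Graham's law weighted by mole fraction), so the effusate composition follows n_i/√M_i.
So x_UF₆ in the escaping gas = (n_UF₆/√M_UF₆) / Σ(n_i/√M_i)
= (1.45/√352.02) / (1.45/√352.02 + 1.96/√44.01) = 0.07728/(0.07728 + 0.2954) = 0.207.

0.207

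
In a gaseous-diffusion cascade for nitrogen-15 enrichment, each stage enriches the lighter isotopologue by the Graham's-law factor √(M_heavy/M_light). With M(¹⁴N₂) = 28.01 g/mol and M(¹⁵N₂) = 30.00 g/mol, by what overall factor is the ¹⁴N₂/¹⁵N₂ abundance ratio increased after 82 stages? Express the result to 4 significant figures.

The single-stage factor is √(M_heavy/M_light), so 82 stages give [√(30.00/28.01)]^82 = (30.00/28.01)^(82/2).
= 1.07105^41 = 16.68.

16.68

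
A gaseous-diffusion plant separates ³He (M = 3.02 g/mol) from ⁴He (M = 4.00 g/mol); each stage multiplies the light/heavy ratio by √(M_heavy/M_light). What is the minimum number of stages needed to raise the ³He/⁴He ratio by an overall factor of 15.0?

Single-stage factor α = √(4.00/3.02), so ln α = ½ ln(1.32450) = 0.1405.
Need α^N ≥ 15.0 ⇒ N ≥ ln(15.0) / ln α = 2.708 / 0.1405 = 19.27.
So at least 20 stages are needed.

20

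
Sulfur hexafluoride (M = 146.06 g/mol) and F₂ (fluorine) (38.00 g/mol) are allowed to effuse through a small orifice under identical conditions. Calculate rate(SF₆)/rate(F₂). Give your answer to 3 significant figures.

Graham's law gives rate_SF₆/rate_F₂ = √(M_F₂/M_SF₆) = √(38.00/146.06) = √0.2602 = 0.510.

0.510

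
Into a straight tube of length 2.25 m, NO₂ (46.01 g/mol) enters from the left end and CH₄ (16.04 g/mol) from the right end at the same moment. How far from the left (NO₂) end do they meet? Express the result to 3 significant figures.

0.835 m

Graham's law gives d_NO₂/d_CH₄ = rate_NO₂/rate_CH₄ = √(M_CH₄/M_NO₂) = √(16.04/46.01) = 0.5904.
With d_NO₂ + d_CH₄ = 2.25 m, d_CH₄ = 2.25/(1 + 0.5904) = 1.415 m.
d_NO₂ = 2.25 − 1.415 = 0.835 m.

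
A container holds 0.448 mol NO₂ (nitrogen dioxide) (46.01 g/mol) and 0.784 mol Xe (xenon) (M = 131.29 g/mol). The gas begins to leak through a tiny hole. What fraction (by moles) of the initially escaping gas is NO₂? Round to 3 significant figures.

Each component's effusion rate ∝ (its partial pressure)·(1/√M) ∝ n_i/√M_i.
Mole fraction of NO₂ in the effusate = (n_NO₂/√M_NO₂) / (n_NO₂/√M_NO₂ + n_Xe/√M_Xe)
= (0.448/√46.01) / (0.448/√46.01 + 0.784/√131.29) = 0.06605/(0.06605 + 0.06842) = 0.491.

0.491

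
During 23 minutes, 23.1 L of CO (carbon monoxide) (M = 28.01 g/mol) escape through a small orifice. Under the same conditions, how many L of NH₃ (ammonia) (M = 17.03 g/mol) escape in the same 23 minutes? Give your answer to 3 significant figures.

29.6 L

Using Graham's law: rate_NH₃/rate_CO = √(M_CO/M_NH₃) = √(28.01/17.03) = √1.645 = 1.282.
So the volume for NH₃ is 23.1 × 1.282 = 29.6 L.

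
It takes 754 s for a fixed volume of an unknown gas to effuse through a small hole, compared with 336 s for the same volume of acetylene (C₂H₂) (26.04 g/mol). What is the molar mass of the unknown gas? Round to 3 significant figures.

Since effusion rate ∝ 1/√M, t_X/t_C₂H₂ = √(M_X/M_C₂H₂).
754/336 = 2.244 = √(M_X/26.04)
M_X = 26.04 × 2.244² = 26.04 × 5.036 = 131 g/mol

131 g/mol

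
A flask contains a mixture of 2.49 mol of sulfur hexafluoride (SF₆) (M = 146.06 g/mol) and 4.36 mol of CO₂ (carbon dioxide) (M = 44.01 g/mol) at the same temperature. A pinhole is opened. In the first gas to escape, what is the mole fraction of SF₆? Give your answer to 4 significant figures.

0.2387

Effusion rate of each component ∝ n_i/√M_i (partial pressure × 1/√M).
x_SF₆(eff) = (n_SF₆/√M_SF₆) / (n_SF₆/√M_SF₆ + n_CO₂/√M_CO₂)
= (2.49/√146.06) / (2.49/√146.06 + 4.36/√44.01) = 0.2060/(0.2060 + 0.6572) = 0.2387.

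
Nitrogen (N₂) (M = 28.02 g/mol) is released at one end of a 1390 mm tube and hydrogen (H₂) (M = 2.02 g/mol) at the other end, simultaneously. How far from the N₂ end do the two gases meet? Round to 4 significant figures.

The fronts meet when d_N₂ + d_H₂ = L with d_N₂/d_H₂ = √(M_H₂/M_N₂) (Graham's law). Here √(M_H₂/M_N₂) = √(2.02/28.02) = 0.2685.
With d_N₂ + d_H₂ = 1390 mm, d_H₂ = 1390/(1 + 0.2685) = 1096 mm.
d_N₂ = 1390 − 1096 = 294.2 mm.

294.2 mm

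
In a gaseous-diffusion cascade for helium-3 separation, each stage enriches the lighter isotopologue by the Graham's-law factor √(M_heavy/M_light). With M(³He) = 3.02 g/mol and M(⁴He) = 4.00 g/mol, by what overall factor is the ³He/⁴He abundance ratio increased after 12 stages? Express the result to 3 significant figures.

5.40

Overall factor = α^12 with α = √(4.00/3.02), i.e. (4.00/3.02)^(12/2).
= 1.32450^6 = 5.40.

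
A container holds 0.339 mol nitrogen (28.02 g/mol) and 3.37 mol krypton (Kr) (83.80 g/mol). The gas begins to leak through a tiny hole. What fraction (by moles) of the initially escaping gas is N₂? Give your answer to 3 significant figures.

0.148

Each component's effusion rate ∝ (its partial pressure)·(1/√M) ∝ n_i/√M_i.
So x_N₂ in the escaping gas = (n_N₂/√M_N₂) / Σ(n_i/√M_i)
= (0.339/√28.02) / (0.339/√28.02 + 3.37/√83.80) = 0.06404/(0.06404 + 0.3681) = 0.148.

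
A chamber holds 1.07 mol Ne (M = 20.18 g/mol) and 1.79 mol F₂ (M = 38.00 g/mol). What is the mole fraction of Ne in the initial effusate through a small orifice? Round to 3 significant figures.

Effusion rate of each component ∝ n_i/√M_i (partial pressure × 1/√M).
x_Ne(eff) = (n_Ne/√M_Ne) / (n_Ne/√M_Ne + n_F₂/√M_F₂)
= (1.07/√20.18) / (1.07/√20.18 + 1.79/√38.00) = 0.2382/(0.2382 + 0.2904) = 0.451.

0.451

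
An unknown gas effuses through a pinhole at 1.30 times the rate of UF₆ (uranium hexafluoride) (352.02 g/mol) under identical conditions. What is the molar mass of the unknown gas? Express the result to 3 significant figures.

Graham's law gives rate_X/rate_UF₆ = √(M_UF₆/M_X).
1.30 = √(352.02/M_X)
M_X = 352.02 / 1.30² = 352.02 / 1.690 = 208 g/mol

208 g/mol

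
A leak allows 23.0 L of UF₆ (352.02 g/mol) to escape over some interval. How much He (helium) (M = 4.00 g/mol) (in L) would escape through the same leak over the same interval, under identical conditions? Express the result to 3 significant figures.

216 L

Graham's law gives rate_He/rate_UF₆ = √(M_UF₆/M_He) = √(352.02/4.00) = √88.00 = 9.381.
So the volume for He is 23.0 × 9.381 = 216 L.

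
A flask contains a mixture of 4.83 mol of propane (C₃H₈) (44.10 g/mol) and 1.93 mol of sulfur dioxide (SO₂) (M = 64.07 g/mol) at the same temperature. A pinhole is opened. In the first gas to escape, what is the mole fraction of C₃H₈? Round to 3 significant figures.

Each component's effusion rate ∝ (its partial pressure)·(1/√M) ∝ n_i/√M_i.
x_C₃H₈(eff) = (n_C₃H₈/√M_C₃H₈) / (n_C₃H₈/√M_C₃H₈ + n_SO₂/√M_SO₂)
= (4.83/√44.10) / (4.83/√44.10 + 1.93/√64.07) = 0.7273/(0.7273 + 0.2411) = 0.751.

0.751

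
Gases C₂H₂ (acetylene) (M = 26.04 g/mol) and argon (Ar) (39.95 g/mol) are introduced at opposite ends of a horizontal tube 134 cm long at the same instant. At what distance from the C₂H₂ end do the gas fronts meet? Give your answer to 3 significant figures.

74.1 cm

Graham's law gives d_C₂H₂/d_Ar = rate_C₂H₂/rate_Ar = √(M_Ar/M_C₂H₂) = √(39.95/26.04) = 1.239.
With d_C₂H₂ + d_Ar = 134 cm, d_Ar = 134/(1 + 1.239) = 59.86 cm.
d_C₂H₂ = 134 − 59.86 = 74.1 cm.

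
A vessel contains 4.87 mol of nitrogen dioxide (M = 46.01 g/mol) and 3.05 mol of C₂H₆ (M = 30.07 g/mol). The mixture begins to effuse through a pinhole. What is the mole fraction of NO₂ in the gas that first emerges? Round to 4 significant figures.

The effusion rate of species i is ∝ p_i/√M_i ∝ n_i/√M_i.
x_NO₂(eff) = (n_NO₂/√M_NO₂) / (n_NO₂/√M_NO₂ + n_C₂H₆/√M_C₂H₆)
= (4.87/√46.01) / (4.87/√46.01 + 3.05/√30.07) = 0.7180/(0.7180 + 0.5562) = 0.5635.

0.5635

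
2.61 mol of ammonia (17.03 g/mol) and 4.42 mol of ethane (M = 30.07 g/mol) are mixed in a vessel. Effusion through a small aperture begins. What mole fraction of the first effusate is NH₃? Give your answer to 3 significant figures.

0.440

Rate_i ∝ x_i/√M_i (Graham's law weighted by mole fraction), so the effusate composition follows n_i/√M_i.
Mole fraction of NH₃ in the effusate = (n_NH₃/√M_NH₃) / (n_NH₃/√M_NH₃ + n_C₂H₆/√M_C₂H₆)
= (2.61/√17.03) / (2.61/√17.03 + 4.42/√30.07) = 0.6325/(0.6325 + 0.8060) = 0.440.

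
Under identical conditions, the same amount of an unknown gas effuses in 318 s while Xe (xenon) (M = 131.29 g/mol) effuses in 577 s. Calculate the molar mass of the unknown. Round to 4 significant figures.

Since effusion rate ∝ 1/√M, t_X/t_Xe = √(M_X/M_Xe).
318/577 = 0.5511 = √(M_X/131.29)
M_X = 131.29 × 0.5511² = 131.29 × 0.3037 = 39.88 g/mol

39.88 g/mol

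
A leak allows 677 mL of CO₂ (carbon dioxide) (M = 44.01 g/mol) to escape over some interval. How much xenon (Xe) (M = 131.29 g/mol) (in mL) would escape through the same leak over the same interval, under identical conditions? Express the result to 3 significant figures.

392 mL

Using Graham's law: rate_Xe/rate_CO₂ = √(M_CO₂/M_Xe) = √(44.01/131.29) = √0.3352 = 0.5790.
So the volume for Xe is 677 × 0.5790 = 392 mL.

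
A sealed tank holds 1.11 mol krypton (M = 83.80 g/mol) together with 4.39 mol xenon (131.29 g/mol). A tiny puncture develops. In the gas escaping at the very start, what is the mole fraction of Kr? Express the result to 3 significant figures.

Effusion rate of each component ∝ n_i/√M_i (partial pressure × 1/√M).
Mole fraction of Kr in the effusate = (n_Kr/√M_Kr) / (n_Kr/√M_Kr + n_Xe/√M_Xe)
= (1.11/√83.80) / (1.11/√83.80 + 4.39/√131.29) = 0.1213/(0.1213 + 0.3831) = 0.240.

0.240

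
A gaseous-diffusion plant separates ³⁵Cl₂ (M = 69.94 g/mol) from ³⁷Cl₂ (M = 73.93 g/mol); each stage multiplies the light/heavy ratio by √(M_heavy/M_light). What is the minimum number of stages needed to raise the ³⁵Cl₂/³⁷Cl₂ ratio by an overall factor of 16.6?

Single-stage factor α = √(73.93/69.94), so ln α = ½ ln(1.05705) = 0.02774.
Need α^N ≥ 16.6 ⇒ N ≥ ln(16.6) / ln α = 2.809 / 0.02774 = 101.27.
Rounding up, N = 102 stages.

102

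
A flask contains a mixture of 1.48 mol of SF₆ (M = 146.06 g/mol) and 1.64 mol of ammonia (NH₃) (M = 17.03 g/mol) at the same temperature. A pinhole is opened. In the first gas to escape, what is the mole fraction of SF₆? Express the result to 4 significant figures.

Each component's effusion rate ∝ (its partial pressure)·(1/√M) ∝ n_i/√M_i.
x_SF₆(eff) = (n_SF₆/√M_SF₆) / (n_SF₆/√M_SF₆ + n_NH₃/√M_NH₃)
= (1.48/√146.06) / (1.48/√146.06 + 1.64/√17.03) = 0.1225/(0.1225 + 0.3974) = 0.2356.

0.2356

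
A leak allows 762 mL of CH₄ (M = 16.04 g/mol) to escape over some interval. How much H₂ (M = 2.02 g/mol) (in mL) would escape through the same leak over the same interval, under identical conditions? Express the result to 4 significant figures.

Using Graham's law: rate_H₂/rate_CH₄ = √(M_CH₄/M_H₂) = √(16.04/2.02) = √7.941 = 2.818.
So the volume for H₂ is 762 × 2.818 = 2147 mL.

2147 mL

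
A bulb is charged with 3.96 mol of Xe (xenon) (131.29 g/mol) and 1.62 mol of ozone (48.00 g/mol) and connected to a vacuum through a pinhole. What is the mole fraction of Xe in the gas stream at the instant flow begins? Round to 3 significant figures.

0.596

Effusion rate of each component ∝ n_i/√M_i (partial pressure × 1/√M).
x_Xe(eff) = (n_Xe/√M_Xe) / (n_Xe/√M_Xe + n_O₃/√M_O₃)
= (3.96/√131.29) / (3.96/√131.29 + 1.62/√48.00) = 0.3456/(0.3456 + 0.2338) = 0.596.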